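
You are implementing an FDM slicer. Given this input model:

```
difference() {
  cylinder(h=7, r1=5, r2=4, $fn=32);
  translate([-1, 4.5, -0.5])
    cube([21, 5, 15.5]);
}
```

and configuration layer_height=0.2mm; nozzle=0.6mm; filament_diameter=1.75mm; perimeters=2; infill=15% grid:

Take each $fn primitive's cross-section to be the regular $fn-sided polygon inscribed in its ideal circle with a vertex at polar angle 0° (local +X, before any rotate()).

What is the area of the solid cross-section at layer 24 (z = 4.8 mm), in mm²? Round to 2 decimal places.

58.10 mm²

At z = 4.8 mm: the cone: at t=0.686 of its height the radius interpolates to r₁+(r₂−r₁)t = 4.314, giving a regular 32-gon of that circumradius (area = (32/2)·4.314²·sin(360°/32) = 58.10 mm²); the cube at (-1, 4.5) (footprint 21×5) is included at this height (area 105.00 mm²); Subtracting the remaining from the first: starting from the cone (58.10 mm²), the 21×5 cube at (-1, 4.5) misses the remaining region (no effect) — area = 58.10 mm². Overall, the cross-section is a single solid region. Net area = 58.10 mm².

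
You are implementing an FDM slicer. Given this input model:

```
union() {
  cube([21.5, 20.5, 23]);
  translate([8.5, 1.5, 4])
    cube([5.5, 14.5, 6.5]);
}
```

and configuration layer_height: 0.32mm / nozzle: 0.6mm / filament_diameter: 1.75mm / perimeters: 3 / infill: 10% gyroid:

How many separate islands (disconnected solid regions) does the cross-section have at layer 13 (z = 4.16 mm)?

1

At z = 4.16 mm: the 21.5×20.5 cube contributes its full rectangle; the cube at (8.5, 1.5) (footprint 5.5×14.5) is included at this height; Merging all regions: the 5.5×14.5 cube at (8.5, 1.5) lies entirely inside the 21.5×20.5 cube, so the union is just the 21.5×20.5 cube — 1 connected region. Overall, the cross-section is a single solid region. Island count = 1.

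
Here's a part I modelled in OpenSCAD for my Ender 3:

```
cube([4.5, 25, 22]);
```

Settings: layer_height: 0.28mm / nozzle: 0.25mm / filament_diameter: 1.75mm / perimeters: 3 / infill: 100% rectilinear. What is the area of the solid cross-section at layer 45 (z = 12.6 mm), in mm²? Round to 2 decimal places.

112.50 mm²

At z = 12.6 mm: the 4.5×25 cube contributes its full rectangle (area 112.50 mm²). Overall, the cross-section is a single solid region. Net area = 112.50 mm².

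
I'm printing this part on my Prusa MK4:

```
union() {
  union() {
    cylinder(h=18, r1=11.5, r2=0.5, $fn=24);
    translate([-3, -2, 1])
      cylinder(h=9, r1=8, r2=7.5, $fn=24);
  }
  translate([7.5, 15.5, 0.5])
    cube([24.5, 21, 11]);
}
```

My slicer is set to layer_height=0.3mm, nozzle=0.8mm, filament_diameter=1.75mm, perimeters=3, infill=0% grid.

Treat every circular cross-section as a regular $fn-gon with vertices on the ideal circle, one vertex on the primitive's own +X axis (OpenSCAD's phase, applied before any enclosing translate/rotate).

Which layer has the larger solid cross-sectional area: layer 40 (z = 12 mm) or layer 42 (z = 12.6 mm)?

layer 40 (z = 12 mm)

Layer 40 (z = 12): the cone (r1=11.5→r2=0.5) has section circumradius 4.167 here — a regular 24-gon (area = (24/2)·4.167²·sin(360°/24) = 53.92 mm²); the cone at (-3, -2) is absent (z outside [1, 10]); Merging all regions: only the cone is present, so the union is just that shape — area = 53.92 mm²; the cube at (7.5, 15.5) is not intersected at this z (z outside [0.5, 11.5]); Taking the union: only the result so far is present, so the union is just that shape — area = 53.92 mm². So its area = 53.92 mm². Layer 42 (z = 12.6): the cone (r1=11.5→r2=0.5) has section circumradius 3.800 here — a regular 24-gon (area = (24/2)·3.800²·sin(360°/24) = 44.85 mm²); the cone at (-3, -2) is absent (z outside [1, 10]); Merging all regions: only the cone is present, so the union is just that shape — area = 44.85 mm²; the cube at (7.5, 15.5) is absent (z outside [0.5, 11.5]); Taking the union: only that combined region is present, so the union is just that shape — area = 44.85 mm². So its area = 44.85 mm². Layer 40 is larger (53.92 vs 44.85 mm²).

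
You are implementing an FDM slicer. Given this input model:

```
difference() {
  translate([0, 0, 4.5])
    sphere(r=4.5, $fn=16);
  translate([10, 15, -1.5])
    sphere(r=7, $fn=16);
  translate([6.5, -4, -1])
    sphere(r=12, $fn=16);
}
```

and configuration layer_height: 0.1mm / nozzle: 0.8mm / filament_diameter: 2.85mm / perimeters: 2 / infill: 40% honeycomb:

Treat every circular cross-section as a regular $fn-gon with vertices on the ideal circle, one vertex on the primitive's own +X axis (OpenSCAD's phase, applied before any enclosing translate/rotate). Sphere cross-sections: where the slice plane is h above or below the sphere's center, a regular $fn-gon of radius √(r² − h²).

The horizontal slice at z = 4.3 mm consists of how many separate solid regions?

At z = 4.3 mm: the r=4.5 sphere slices to a regular 16-gon of circumradius 4.496 (√(r²−h²) with h=0.2 from center); the sphere at (10, 15): section is a regular 16-gon, circumradius = √(r²−h²) = √(7²−5.8²) = 3.919; the sphere at (6.5, -4): section is a regular 16-gon, circumradius = √(r²−h²) = √(12²−5.3²) = 10.766; Subtracting the remaining from the first: starting from the r=4.5 sphere, the r=7 sphere at (10, 15) misses the remaining region (no effect); the r=12 sphere at (6.5, -4) partially overlaps it — only the 53.94 mm² overlap (of its 354.85 mm²) is removed, clipping the outline — 1 connected region. The result has 1 disconnected region.

1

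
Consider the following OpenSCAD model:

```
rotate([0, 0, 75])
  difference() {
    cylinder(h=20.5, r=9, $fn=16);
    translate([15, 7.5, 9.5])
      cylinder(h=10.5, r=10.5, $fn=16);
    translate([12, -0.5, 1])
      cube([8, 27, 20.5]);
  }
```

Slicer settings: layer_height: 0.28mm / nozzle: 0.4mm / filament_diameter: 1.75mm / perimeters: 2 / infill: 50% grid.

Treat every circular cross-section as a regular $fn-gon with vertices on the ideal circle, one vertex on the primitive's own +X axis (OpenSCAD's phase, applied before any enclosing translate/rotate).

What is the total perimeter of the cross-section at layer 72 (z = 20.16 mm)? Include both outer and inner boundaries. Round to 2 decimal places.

At z = 20.16 mm: the r=9 cylinder contributes a regular 16-gon of circumradius 9 (perimeter = 2·16·9.000·sin(180°/16) = 56.19 mm); the cylinder at (15, 7.5) is absent (z outside [9.5, 20]); the 8×27 cube at (12, -0.5) contributes its full rectangle (perimeter 70.00 mm); Subtracting the remaining from the first: starting from the r=9 cylinder, the 8×27 cube at (12, -0.5) misses the remaining region (no effect) — boundary = 56.19 mm; (whole slice rotated 75° about Z — lengths, areas and connectivity unchanged). Overall, the cross-section is a single solid region. Total boundary length (outer) = 56.19 mm.

56.19 mm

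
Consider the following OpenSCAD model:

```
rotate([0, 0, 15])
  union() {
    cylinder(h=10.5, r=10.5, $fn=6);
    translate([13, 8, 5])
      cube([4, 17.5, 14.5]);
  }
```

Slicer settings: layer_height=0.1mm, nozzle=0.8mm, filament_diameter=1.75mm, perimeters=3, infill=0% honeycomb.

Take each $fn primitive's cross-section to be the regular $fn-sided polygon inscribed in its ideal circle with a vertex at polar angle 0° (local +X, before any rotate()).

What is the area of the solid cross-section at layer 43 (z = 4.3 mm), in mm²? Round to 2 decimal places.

286.44 mm²

At z = 4.3 mm: the r=10.5 cylinder contributes a regular 6-gon of circumradius 10.5 (area = (6/2)·10.500²·sin(360°/6) = 286.44 mm²); the cube at (13, 8) is absent (z outside [5, 19.5]); Combining (union): only the r=10.5 cylinder is present, so the union is just that shape — area = 286.44 mm²; (rotated 15° about Z; rotation is an isometry so areas/perimeters/island counts are preserved). Overall, the cross-section is a single solid region. Net area = 286.44 mm².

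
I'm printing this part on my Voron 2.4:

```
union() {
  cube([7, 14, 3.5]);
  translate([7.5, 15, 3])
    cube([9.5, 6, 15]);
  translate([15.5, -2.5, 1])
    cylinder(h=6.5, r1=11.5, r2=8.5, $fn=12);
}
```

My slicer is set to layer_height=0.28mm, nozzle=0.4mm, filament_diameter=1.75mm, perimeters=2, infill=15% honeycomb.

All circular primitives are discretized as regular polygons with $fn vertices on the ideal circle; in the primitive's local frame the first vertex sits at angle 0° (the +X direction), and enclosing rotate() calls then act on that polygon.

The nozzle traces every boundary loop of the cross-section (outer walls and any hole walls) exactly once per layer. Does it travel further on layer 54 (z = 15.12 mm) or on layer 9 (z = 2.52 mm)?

Layer 54 (z = 15.12): the cube does not reach this height (z outside [0, 3.5]); the cube at (7.5, 15) is present — its section is the full 9.5×6 rectangle (perimeter 31.00 mm); the cone at (15.5, -2.5) is absent (z outside [1, 7.5]); Combining (union): only the 9.5×6 cube at (7.5, 15) is present, so the union is just that shape — boundary = 31.00 mm. So its perimeter = 31.00 mm. Layer 9 (z = 2.52): the cube (footprint 7×14) is included at this height (perimeter 42.00 mm); the cube at (7.5, 15) is not intersected at this z (z outside [3, 18]); the cone at (15.5, -2.5): at t=0.234 of its height the radius interpolates to r₁+(r₂−r₁)t = 10.798, giving a regular 12-gon of that circumradius (perimeter = 2·12·10.798·sin(180°/12) = 67.08 mm); Taking the union: the regions partially overlap (shared area 3.96 mm²), so the edge portions inside another operand are dropped and the merged outline is re-measured after clipping — boundary = 99.49 mm. So its perimeter = 99.49 mm. Layer 9 is larger (99.49 vs 31.00 mm).

layer 9 (z = 2.52 mm)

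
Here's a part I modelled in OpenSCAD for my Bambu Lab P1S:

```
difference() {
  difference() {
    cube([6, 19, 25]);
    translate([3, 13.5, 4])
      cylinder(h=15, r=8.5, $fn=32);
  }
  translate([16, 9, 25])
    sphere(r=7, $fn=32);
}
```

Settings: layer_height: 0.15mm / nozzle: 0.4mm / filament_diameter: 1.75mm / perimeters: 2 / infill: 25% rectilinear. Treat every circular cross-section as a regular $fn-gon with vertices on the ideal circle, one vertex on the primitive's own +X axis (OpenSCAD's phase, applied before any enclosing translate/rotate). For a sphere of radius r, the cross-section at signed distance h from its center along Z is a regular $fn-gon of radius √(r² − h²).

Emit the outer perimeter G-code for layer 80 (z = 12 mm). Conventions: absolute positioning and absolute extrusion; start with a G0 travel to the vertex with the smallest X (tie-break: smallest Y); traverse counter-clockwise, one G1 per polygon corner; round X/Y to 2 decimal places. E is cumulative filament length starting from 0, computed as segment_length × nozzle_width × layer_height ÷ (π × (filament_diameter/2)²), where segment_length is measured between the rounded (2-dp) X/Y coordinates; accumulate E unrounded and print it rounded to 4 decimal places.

G0 X0.00 Y0.00 Z12.00
G1 X6.00 Y0.00 E0.1497
G1 X6.00 Y5.57 E0.2886
G1 X4.66 Y5.16 E0.3236
G1 X3.00 Y5.00 E0.3652
G1 X1.34 Y5.16 E0.4068
G1 X0.00 Y5.57 E0.4417
G1 X0.00 Y0.00 E0.5807

At z = 12 mm: the cube is present — its section is the full 6×19 rectangle; the r=8.5 cylinder at (3, 13.5) contributes a regular 32-gon of circumradius 8.5; Subtracting the remaining from the first: starting from the 6×19 cube, the r=8.5 cylinder at (3, 13.5) partially overlaps it — only the 82.74 mm² overlap (of its 225.52 mm²) is removed, clipping the outline — 1 connected region; the sphere at (16, 9) is absent (|z−center|=13.000 > r=7); Subtracting the remaining from the first: none of the subtracted shapes is present at this height, so that combined region is unchanged — 1 connected region. The outline is a single polygon with 7 vertices. Extrusion per mm of travel: 0.4 × 0.15 / (π × 0.875²) = 0.024945. Accumulating E over each segment gives final E = 0.5807.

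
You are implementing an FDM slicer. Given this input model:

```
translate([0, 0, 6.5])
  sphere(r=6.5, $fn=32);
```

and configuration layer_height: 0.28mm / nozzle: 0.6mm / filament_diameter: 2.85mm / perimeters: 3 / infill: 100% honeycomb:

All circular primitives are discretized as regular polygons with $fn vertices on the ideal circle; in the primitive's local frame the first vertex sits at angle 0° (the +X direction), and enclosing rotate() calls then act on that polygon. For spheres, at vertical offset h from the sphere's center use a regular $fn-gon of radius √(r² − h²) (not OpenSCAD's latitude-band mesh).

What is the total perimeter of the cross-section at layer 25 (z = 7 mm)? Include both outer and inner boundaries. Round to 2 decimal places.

At z = 7 mm: the r=6.5 sphere contributes a regular 32-gon of circumradius √(6.5²−0.5²) = 6.481 (perimeter = 2·32·6.481·sin(180°/32) = 40.65 mm). Overall, the cross-section is a single solid region. Total boundary length (outer) = 40.65 mm.

40.65 mm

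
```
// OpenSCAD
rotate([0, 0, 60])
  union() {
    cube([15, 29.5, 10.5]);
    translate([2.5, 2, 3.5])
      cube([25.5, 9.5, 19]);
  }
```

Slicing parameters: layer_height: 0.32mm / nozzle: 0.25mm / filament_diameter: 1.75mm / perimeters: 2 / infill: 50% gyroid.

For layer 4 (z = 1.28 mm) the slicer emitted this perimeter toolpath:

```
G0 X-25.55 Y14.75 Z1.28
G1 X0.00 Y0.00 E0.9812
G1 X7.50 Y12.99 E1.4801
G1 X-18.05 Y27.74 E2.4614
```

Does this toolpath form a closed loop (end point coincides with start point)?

no

Start point (G0): (-25.55, 14.75). End point (last G1): the path does not return to the start — open.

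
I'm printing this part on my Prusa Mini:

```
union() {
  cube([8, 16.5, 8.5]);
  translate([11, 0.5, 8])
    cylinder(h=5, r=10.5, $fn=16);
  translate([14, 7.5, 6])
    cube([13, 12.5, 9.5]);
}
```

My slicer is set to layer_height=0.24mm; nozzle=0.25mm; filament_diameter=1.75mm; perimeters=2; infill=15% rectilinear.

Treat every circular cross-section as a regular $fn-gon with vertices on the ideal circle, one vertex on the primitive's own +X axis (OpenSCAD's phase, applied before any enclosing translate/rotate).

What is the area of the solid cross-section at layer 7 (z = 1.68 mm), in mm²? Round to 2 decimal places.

At z = 1.68 mm: the cube is present — its section is the full 8×16.5 rectangle (area 132.00 mm²); the cylinder at (11, 0.5) is not intersected at this z (z outside [8, 13]); the cube at (14, 7.5) does not reach this height (z outside [6, 15.5]); Taking the union: only the 8×16.5 cube is present, so the union is just that shape — area = 132.00 mm². Overall, the cross-section is a single solid region. Net area = 132.00 mm².

132.00 mm²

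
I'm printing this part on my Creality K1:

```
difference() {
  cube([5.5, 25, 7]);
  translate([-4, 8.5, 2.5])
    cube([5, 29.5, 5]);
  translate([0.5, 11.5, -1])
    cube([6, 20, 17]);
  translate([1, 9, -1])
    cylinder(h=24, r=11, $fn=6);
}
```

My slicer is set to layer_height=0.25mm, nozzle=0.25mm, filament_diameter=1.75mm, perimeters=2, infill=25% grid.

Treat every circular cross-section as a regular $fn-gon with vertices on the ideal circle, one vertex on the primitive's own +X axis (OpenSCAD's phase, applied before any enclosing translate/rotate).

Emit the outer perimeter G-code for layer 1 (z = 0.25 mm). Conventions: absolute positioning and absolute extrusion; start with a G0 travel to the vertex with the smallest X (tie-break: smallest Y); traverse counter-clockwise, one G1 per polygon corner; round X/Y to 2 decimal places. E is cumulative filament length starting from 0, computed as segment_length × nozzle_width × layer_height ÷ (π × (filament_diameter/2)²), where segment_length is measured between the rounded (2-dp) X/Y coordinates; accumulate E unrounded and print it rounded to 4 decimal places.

G0 X0.00 Y18.53 Z0.25
G1 X0.50 Y18.53 E0.0130
G1 X0.50 Y25.00 E0.1811
G1 X0.00 Y25.00 E0.1941
G1 X0.00 Y18.53 E0.3622

At z = 0.25 mm: the cube is present — its section is the full 5.5×25 rectangle; the cube at (-4, 8.5) is absent (z outside [2.5, 7.5]); the cube at (0.5, 11.5) is present — its section is the full 6×20 rectangle; the cylinder at (1, 9): section is a regular 6-gon, circumradius r=11; After the difference (first − rest): starting from the 5.5×25 cube, the 6×20 cube at (0.5, 11.5) partially overlaps it — only the 67.50 mm² overlap (of its 120.00 mm²) is removed, clipping the outline; the r=11 cylinder at (1, 9) partially overlaps it — only the 66.76 mm² overlap (of its 314.37 mm²) is removed, clipping the outline — 1 connected region. The outline is a single polygon with 4 vertices. Extrusion per mm of travel: 0.25 × 0.25 / (π × 0.875²) = 0.025984. Accumulating E over each segment gives final E = 0.3622.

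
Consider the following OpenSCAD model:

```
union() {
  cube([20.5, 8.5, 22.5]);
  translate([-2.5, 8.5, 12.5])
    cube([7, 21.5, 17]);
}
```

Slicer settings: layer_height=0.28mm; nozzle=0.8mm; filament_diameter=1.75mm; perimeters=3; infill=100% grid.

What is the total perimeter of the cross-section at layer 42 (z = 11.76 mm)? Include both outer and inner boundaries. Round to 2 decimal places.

58.00 mm

At z = 11.76 mm: the 20.5×8.5 cube contributes its full rectangle (perimeter 58.00 mm); the cube at (-2.5, 8.5) is absent (z outside [12.5, 29.5]); Taking the union: only the 20.5×8.5 cube is present, so the union is just that shape — boundary = 58.00 mm. Overall, the cross-section is a single solid region. Total boundary length (outer) = 58.00 mm.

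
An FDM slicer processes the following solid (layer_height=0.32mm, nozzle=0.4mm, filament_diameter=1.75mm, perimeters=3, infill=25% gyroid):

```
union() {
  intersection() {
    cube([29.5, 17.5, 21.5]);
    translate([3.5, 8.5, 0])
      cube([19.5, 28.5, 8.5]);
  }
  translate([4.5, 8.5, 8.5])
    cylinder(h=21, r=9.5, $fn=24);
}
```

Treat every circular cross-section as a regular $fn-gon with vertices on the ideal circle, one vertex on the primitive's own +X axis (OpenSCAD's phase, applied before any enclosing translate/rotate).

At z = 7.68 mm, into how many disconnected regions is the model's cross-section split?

At z = 7.68 mm: the cube is present — its section is the full 29.5×17.5 rectangle; the 19.5×28.5 cube at (3.5, 8.5) contributes its full rectangle; Taking the intersection: the 19.5×28.5 cube at (3.5, 8.5) partially overlaps the 29.5×17.5 cube; clipping to the common part keeps 175.50 mm² — 1 connected region; the cylinder at (4.5, 8.5) does not reach this height (z outside [8.5, 29.5]); Merging all regions: only the result so far is present, so the union is just that shape — 1 connected region. The result has 1 disconnected region.

1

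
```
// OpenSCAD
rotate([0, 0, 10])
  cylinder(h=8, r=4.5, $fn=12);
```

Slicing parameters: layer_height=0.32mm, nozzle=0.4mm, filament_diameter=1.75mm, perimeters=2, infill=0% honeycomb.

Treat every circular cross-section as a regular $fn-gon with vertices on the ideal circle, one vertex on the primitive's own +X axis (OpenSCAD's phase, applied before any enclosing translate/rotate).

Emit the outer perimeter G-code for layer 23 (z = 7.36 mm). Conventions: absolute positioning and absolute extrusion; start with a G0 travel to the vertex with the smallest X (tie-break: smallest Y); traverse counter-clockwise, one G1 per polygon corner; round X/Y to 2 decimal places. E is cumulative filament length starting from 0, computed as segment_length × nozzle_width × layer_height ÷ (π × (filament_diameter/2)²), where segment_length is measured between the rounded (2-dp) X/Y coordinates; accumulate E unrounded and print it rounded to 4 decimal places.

At z = 7.36 mm: the r=4.5 cylinder contributes a regular 12-gon of circumradius 4.5; (whole slice rotated 10° about Z — lengths, areas and connectivity unchanged). The outline is a single polygon with 12 vertices. Extrusion per mm of travel: 0.4 × 0.32 / (π × 0.875²) = 0.053216. Accumulating E over each segment gives final E = 1.4876.

G0 X-4.43 Y-0.78 Z7.36
G1 X-3.45 Y-2.89 E0.1238
G1 X-1.54 Y-4.23 E0.2480
G1 X0.78 Y-4.43 E0.3719
G1 X2.89 Y-3.45 E0.4957
G1 X4.23 Y-1.54 E0.6199
G1 X4.43 Y0.78 E0.7438
G1 X3.45 Y2.89 E0.8676
G1 X1.54 Y4.23 E0.9917
G1 X-0.78 Y4.43 E1.1157
G1 X-2.89 Y3.45 E1.2395
G1 X-4.23 Y1.54 E1.3636
G1 X-4.43 Y-0.78 E1.4876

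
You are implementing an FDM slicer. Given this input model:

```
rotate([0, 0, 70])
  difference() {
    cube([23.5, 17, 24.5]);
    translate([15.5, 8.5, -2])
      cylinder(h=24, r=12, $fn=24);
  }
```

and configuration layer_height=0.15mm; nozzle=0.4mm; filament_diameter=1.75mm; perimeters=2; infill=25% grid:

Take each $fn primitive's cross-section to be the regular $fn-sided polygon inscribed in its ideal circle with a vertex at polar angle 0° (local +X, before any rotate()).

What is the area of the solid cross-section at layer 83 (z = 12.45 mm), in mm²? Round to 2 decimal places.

At z = 12.45 mm: the cube (footprint 23.5×17) is included at this height (area 399.50 mm²); the cylinder at (15.5, 8.5): section is a regular 24-gon, circumradius r=12 (area = (24/2)·12.000²·sin(360°/24) = 447.24 mm²); Taking the first minus the rest: starting from the 23.5×17 cube (399.50 mm²), the r=12 cylinder at (15.5, 8.5) partially overlaps it — only the 320.06 mm² overlap (of its 447.24 mm²) is removed, clipping the outline — area = 79.44 mm²; (whole slice rotated 70° about Z — lengths, areas and connectivity unchanged). Overall, the cross-section is a single solid region. Net area = 79.44 mm².

79.44 mm²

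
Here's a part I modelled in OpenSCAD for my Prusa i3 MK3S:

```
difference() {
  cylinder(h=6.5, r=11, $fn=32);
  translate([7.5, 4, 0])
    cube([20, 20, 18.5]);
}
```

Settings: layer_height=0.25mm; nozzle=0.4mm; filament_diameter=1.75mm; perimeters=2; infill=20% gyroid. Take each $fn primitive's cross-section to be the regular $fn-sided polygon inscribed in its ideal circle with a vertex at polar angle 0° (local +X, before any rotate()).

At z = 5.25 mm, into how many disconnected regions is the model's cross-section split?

At z = 5.25 mm: the cylinder: section is a regular 32-gon, circumradius r=11; the cube at (7.5, 4) is present — its section is the full 20×20 rectangle; After the difference (first − rest): starting from the r=11 cylinder, the 20×20 cube at (7.5, 4) partially overlaps it — only the 6.30 mm² overlap (of its 400.00 mm²) is removed, clipping the outline — 1 connected region. The result has 1 disconnected region.

1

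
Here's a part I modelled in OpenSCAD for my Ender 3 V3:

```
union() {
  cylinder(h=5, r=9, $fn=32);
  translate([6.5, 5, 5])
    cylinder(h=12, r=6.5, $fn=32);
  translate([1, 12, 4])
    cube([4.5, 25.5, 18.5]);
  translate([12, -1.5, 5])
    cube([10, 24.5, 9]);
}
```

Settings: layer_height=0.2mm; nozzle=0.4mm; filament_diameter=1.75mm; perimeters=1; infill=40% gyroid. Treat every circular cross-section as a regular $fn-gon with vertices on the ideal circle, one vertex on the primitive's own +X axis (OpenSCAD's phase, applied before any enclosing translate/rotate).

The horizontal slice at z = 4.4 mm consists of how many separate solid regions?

2

At z = 4.4 mm: the r=9 cylinder gives a regular 32-gon of circumradius 9 (constant along its height); the cylinder at (6.5, 5) does not reach this height (z outside [5, 17]); the cube at (1, 12) is present — its section is the full 4.5×25.5 rectangle; the cube at (12, -1.5) is not intersected at this z (z outside [5, 14]); Taking the union: the 2 present regions are separate (no shared area or edge), so areas and boundary lengths simply add and each stays a separate island — 2 connected regions. The result has 2 disconnected regions.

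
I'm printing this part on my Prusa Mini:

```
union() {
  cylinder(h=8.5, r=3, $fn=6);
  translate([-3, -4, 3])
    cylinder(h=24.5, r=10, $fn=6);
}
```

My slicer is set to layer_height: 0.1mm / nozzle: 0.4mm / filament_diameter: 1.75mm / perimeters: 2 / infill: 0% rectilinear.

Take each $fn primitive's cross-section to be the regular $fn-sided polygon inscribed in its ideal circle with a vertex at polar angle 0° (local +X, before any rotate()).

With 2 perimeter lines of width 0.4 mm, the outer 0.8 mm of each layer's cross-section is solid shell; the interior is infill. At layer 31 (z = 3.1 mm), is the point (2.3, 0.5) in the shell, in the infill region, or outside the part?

infill

At z = 3.1 mm: the cylinder: section is a regular 6-gon, circumradius r=3; the r=10 cylinder at (-3, -4) contributes a regular 6-gon of circumradius 10; Taking the union: the r=3 cylinder lies entirely inside the r=10 cylinder at (-3, -4), so the union is just the r=10 cylinder at (-3, -4) — 1 connected region. Overall, the cross-section is a single solid region. The nearest boundary edge runs (2.00, 4.66)→(7.00, -4.00); distance from the point to it = 1.82 mm. The point is inside the cross-section and 1.82 mm from the nearest boundary — more than the 0.8 mm shell width (2 × 0.4), so it's in the infill interior.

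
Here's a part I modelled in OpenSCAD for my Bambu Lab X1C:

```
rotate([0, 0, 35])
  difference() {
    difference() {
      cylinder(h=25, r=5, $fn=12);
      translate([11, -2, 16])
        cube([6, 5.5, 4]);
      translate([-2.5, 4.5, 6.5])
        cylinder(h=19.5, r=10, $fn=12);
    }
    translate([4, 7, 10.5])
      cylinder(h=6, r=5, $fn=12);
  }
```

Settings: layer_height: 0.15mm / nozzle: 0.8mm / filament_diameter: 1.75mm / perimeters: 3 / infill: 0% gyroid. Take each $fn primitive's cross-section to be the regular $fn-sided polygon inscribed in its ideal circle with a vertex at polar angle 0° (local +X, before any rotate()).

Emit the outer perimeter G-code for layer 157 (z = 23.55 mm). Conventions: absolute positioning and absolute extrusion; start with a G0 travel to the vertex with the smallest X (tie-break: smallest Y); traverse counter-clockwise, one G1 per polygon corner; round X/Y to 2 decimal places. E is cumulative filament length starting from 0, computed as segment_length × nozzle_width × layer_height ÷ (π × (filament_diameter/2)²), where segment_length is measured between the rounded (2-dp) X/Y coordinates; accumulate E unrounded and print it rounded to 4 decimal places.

At z = 23.55 mm: the r=5 cylinder contributes a regular 12-gon of circumradius 5; the cube at (11, -2) is absent (z outside [16, 20]); the cylinder at (-2.5, 4.5): section is a regular 12-gon, circumradius r=10; Taking the first minus the rest: starting from the r=5 cylinder, the r=10 cylinder at (-2.5, 4.5) partially overlaps it — only the 74.23 mm² overlap (of its 300.00 mm²) is removed, clipping the outline — 1 connected region; the cylinder at (4, 7) does not reach this height (z outside [10.5, 16.5]); Subtracting the remaining from the first: none of the subtracted shapes is present at this height, so the result so far is unchanged — 1 connected region; (rotated 35° about Z; rotation is an isometry so areas/perimeters/island counts are preserved). The outline is a single polygon with 6 vertices. Extrusion per mm of travel: 0.8 × 0.15 / (π × 0.875²) = 0.049890. Accumulating E over each segment gives final E = 0.5654.

G0 X2.56 Y-4.21 Z23.55
G1 X2.87 Y-4.10 E0.0164
G1 X4.53 Y-2.11 E0.1457
G1 X4.98 Y0.44 E0.2749
G1 X4.90 Y0.66 E0.2866
G1 X4.43 Y-1.97 E0.4199
G1 X2.56 Y-4.21 E0.5654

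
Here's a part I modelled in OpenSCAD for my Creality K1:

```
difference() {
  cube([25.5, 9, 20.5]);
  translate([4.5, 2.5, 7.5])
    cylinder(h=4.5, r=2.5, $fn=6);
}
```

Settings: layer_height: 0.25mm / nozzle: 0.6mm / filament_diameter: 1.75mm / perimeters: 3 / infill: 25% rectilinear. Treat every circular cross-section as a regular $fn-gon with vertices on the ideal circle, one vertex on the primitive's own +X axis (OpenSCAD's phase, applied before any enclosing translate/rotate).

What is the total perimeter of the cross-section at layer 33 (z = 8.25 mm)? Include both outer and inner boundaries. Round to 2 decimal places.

At z = 8.25 mm: the cube (footprint 25.5×9) is included at this height (perimeter 69.00 mm); the r=2.5 cylinder at (4.5, 2.5) contributes a regular 6-gon of circumradius 2.5 (perimeter = 2·6·2.500·sin(180°/6) = 15.00 mm); After the difference (first − rest): starting from the 25.5×9 cube, the r=2.5 cylinder at (4.5, 2.5) lies wholly inside it (removes its full 16.24 mm² and its 15.00 mm outline becomes a hole wall) — boundary (outer + 1 inner loop) = 84.00 mm. Overall, the cross-section is one region with 1 hole. Total boundary length (outer + inner) = 84.00 mm.

84.00 mm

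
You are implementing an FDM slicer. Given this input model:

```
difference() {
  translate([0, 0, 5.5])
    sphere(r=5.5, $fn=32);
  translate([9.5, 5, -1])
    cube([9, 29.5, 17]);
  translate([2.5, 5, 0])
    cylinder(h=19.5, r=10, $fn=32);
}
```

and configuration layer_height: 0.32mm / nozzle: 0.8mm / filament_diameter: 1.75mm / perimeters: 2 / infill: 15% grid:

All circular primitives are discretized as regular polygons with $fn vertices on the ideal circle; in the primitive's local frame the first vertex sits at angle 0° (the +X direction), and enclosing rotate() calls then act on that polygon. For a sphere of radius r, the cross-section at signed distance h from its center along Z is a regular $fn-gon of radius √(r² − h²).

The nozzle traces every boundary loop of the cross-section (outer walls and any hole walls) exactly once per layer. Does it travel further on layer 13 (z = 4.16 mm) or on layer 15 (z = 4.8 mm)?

Layer 13 (z = 4.16): the r=5.5 sphere contributes a regular 32-gon of circumradius √(5.5²−1.34²) = 5.334 (perimeter = 2·32·5.334·sin(180°/32) = 33.46 mm); the cube at (9.5, 5) (footprint 9×29.5) is included at this height (perimeter 77.00 mm); the r=10 cylinder at (2.5, 5) contributes a regular 32-gon of circumradius 10 (perimeter = 2·32·10.000·sin(180°/32) = 62.73 mm); After the difference (first − rest): starting from the r=5.5 sphere, the 9×29.5 cube at (9.5, 5) misses the remaining region (no effect); the r=10 cylinder at (2.5, 5) partially overlaps it — only the 83.56 mm² overlap (of its 312.14 mm²) is removed, clipping the outline — boundary = 17.15 mm. So its perimeter = 17.15 mm. Layer 15 (z = 4.8): the r=5.5 sphere contributes a regular 32-gon of circumradius √(5.5²−0.7²) = 5.455 (perimeter = 2·32·5.455·sin(180°/32) = 34.22 mm); the cube at (9.5, 5) (footprint 9×29.5) is included at this height (perimeter 77.00 mm); the r=10 cylinder at (2.5, 5) gives a regular 32-gon of circumradius 10 (constant along its height) (perimeter = 2·32·10.000·sin(180°/32) = 62.73 mm); Subtracting the remaining from the first: starting from the r=5.5 sphere, the 9×29.5 cube at (9.5, 5) misses the remaining region (no effect); the r=10 cylinder at (2.5, 5) partially overlaps it — only the 86.51 mm² overlap (of its 312.14 mm²) is removed, clipping the outline — boundary = 18.41 mm. So its perimeter = 18.41 mm. Layer 15 is larger (18.41 vs 17.15 mm).

layer 15 (z = 4.8 mm)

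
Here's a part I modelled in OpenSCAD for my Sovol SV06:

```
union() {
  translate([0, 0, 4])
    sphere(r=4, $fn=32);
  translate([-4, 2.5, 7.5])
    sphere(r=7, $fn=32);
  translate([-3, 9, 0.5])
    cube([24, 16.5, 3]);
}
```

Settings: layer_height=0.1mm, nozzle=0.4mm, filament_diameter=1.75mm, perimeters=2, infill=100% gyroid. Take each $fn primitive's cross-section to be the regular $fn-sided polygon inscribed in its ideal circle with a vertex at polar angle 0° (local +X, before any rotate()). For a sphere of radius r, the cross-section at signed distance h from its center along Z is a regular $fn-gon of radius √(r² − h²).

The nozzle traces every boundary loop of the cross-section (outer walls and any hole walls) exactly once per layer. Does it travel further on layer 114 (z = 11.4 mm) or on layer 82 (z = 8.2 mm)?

layer 82 (z = 8.2 mm)

Layer 114 (z = 11.4): the sphere does not reach this height (|z−center|=7.400 > r=4); the sphere at (-4, 2.5): section is a regular 32-gon, circumradius = √(r²−h²) = √(7²−3.9²) = 5.813 (perimeter = 2·32·5.813·sin(180°/32) = 36.46 mm); the cube at (-3, 9) does not reach this height (z outside [0.5, 3.5]); Combining (union): only the r=7 sphere at (-4, 2.5) is present, so the union is just that shape — boundary = 36.46 mm. So its perimeter = 36.46 mm. Layer 82 (z = 8.2): the sphere is not intersected at this z (|z−center|=4.200 > r=4); the r=7 sphere at (-4, 2.5) slices to a regular 32-gon of circumradius 6.965 (√(r²−h²) with h=0.7 from center) (perimeter = 2·32·6.965·sin(180°/32) = 43.69 mm); the cube at (-3, 9) is not intersected at this z (z outside [0.5, 3.5]); Combining (union): only the r=7 sphere at (-4, 2.5) is present, so the union is just that shape — boundary = 43.69 mm. So its perimeter = 43.69 mm. Layer 82 is larger (43.69 vs 36.46 mm).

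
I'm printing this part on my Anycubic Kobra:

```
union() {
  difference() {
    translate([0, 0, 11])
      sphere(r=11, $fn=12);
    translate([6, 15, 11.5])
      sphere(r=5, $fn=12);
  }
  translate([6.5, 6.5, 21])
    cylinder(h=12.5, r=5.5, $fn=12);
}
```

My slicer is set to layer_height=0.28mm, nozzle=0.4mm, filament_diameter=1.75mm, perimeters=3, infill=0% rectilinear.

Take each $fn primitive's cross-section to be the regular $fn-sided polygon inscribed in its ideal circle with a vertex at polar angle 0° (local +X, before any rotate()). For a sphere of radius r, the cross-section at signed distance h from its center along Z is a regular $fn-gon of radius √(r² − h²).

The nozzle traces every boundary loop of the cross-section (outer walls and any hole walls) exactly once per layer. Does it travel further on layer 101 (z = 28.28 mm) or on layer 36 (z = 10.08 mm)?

layer 36 (z = 10.08 mm)

Layer 101 (z = 28.28): the sphere is not intersected at this z (|z−center|=17.280 > r=11); the sphere at (6, 15) is not intersected at this z (|z−center|=16.780 > r=5); Taking the first minus the rest: the first operand is absent here, so nothing remains; the r=5.5 cylinder at (6.5, 6.5) gives a regular 12-gon of circumradius 5.5 (constant along its height) (perimeter = 2·12·5.500·sin(180°/12) = 34.16 mm); Taking the union: only the r=5.5 cylinder at (6.5, 6.5) is present, so the union is just that shape — boundary = 34.16 mm. So its perimeter = 34.16 mm. Layer 36 (z = 10.08): the sphere: section is a regular 12-gon, circumradius = √(r²−h²) = √(11²−0.92²) = 10.961 (perimeter = 2·12·10.961·sin(180°/12) = 68.09 mm); the sphere at (6, 15): section is a regular 12-gon, circumradius = √(r²−h²) = √(5²−1.42²) = 4.794 (perimeter = 2·12·4.794·sin(180°/12) = 29.78 mm); Taking the first minus the rest: starting from the r=11 sphere, the r=5 sphere at (6, 15) misses the remaining region (no effect) — boundary = 68.09 mm; the cylinder at (6.5, 6.5) is absent (z outside [21, 33.5]); Combining (union): only the result so far is present, so the union is just that shape — boundary = 68.09 mm. So its perimeter = 68.09 mm. Layer 36 is larger (68.09 vs 34.16 mm).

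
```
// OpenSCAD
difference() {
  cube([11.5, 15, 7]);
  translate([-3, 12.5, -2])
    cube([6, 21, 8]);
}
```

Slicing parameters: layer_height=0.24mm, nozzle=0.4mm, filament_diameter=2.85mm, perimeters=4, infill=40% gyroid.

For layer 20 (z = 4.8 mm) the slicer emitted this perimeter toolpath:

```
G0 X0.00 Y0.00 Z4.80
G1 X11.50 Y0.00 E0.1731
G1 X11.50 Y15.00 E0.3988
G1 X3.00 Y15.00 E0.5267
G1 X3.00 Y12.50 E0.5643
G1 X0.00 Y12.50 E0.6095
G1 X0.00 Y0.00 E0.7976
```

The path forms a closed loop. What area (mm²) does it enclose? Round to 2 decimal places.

Apply the shoelace formula to the sequence of (X, Y) vertices; enclosed area = 165.00 mm².

165.00 mm²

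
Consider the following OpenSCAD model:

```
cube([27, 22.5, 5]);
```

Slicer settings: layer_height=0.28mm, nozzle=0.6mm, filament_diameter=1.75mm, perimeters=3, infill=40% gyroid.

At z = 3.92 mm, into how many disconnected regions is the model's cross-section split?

1

At z = 3.92 mm: the cube is present — its section is the full 27×22.5 rectangle. The result has 1 disconnected region.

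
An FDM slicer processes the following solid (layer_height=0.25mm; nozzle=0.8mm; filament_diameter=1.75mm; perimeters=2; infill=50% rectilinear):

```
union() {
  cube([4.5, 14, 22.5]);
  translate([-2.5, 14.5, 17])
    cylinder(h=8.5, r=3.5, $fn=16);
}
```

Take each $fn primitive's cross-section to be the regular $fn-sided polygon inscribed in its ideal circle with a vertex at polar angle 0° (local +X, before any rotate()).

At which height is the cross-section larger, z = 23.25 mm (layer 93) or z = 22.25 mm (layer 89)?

Layer 93 (z = 23.25): the cube is absent (z outside [0, 22.5]); the cylinder at (-2.5, 14.5): section is a regular 16-gon, circumradius r=3.5 (area = (16/2)·3.500²·sin(360°/16) = 37.50 mm²); Combining (union): only the r=3.5 cylinder at (-2.5, 14.5) is present, so the union is just that shape — area = 37.50 mm². So its area = 37.50 mm². Layer 89 (z = 22.25): the 4.5×14 cube contributes its full rectangle (area 63.00 mm²); the cylinder at (-2.5, 14.5): section is a regular 16-gon, circumradius r=3.5 (area = (16/2)·3.500²·sin(360°/16) = 37.50 mm²); Taking the union: the regions partially overlap — summed areas 100.50 mm² minus the doubly-counted overlap 1.09 mm² gives 99.41 mm² — area = 99.41 mm². So its area = 99.41 mm². Layer 89 is larger (99.41 vs 37.50 mm²).

layer 89 (z = 22.25 mm)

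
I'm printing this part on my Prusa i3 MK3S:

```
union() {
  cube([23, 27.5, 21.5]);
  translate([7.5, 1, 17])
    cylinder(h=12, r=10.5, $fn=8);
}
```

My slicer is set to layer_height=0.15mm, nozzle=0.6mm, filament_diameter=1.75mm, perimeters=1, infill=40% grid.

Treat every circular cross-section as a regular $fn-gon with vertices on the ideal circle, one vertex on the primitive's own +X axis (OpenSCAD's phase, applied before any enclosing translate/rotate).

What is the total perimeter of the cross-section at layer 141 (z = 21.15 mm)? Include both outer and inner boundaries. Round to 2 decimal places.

114.07 mm

At z = 21.15 mm: the cube is present — its section is the full 23×27.5 rectangle (perimeter 101.00 mm); the r=10.5 cylinder at (7.5, 1) gives a regular 8-gon of circumradius 10.5 (constant along its height) (perimeter = 2·8·10.500·sin(180°/8) = 64.29 mm); Combining (union): the regions partially overlap (shared area 162.85 mm²), so the edge portions inside another operand are dropped and the merged outline is re-measured after clipping — boundary = 114.07 mm. Overall, the cross-section is a single solid region. Total boundary length (outer) = 114.07 mm.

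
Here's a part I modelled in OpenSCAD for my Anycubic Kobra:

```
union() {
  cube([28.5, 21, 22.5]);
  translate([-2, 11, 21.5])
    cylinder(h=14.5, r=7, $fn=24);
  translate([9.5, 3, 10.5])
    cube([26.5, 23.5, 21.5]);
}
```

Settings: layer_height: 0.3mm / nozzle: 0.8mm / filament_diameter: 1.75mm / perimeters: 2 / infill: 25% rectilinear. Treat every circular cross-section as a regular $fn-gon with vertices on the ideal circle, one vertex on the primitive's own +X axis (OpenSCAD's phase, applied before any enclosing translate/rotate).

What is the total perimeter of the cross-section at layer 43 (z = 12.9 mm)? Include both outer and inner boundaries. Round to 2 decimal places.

125.00 mm

At z = 12.9 mm: the 28.5×21 cube contributes its full rectangle (perimeter 99.00 mm); the cylinder at (-2, 11) does not reach this height (z outside [21.5, 36]); the cube at (9.5, 3) is present — its section is the full 26.5×23.5 rectangle (perimeter 100.00 mm); Merging all regions: the regions partially overlap (shared area 342.00 mm²), so the edge portions inside another operand are dropped and the merged outline is re-measured after clipping — boundary = 125.00 mm. Overall, the cross-section is a single solid region. Total boundary length (outer) = 125.00 mm.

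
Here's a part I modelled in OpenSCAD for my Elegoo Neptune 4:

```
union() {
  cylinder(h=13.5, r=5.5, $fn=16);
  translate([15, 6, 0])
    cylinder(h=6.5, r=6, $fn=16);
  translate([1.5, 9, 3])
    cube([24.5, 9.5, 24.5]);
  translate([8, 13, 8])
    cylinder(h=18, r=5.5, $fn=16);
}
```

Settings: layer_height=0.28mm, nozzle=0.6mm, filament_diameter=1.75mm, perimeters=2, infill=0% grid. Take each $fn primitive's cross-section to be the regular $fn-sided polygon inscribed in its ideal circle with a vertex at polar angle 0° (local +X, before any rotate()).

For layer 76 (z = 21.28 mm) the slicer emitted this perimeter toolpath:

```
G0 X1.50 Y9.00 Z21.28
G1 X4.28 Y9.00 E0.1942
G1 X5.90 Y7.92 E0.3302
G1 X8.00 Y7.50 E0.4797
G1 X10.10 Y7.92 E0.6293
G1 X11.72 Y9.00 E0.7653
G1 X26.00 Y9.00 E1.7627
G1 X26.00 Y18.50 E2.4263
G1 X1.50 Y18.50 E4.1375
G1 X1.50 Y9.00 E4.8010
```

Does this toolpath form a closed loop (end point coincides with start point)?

yes

Start point (G0): (1.50, 9.00). End point (last G1): the path returns to the start — closed.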